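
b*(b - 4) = b^2 - 4*b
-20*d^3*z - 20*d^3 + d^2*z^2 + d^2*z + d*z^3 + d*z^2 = (-4*d + z)*(5*d + z)*(d*z + d)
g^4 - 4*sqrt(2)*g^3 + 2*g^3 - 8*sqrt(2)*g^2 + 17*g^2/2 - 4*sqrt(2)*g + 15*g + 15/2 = (g + 1)^2*(g - 5*sqrt(2)/2)*(g - 3*sqrt(2)/2)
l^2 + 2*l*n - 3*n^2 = (l - n)*(l + 3*n)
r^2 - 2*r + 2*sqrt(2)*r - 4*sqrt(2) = (r - 2)*(r + 2*sqrt(2))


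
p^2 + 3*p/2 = p*(p + 3/2)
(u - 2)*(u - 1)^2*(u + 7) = u^4 + 3*u^3 - 23*u^2 + 33*u - 14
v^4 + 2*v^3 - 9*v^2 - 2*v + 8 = (v - 2)*(v - 1)*(v + 1)*(v + 4)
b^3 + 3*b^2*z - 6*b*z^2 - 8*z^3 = (b - 2*z)*(b + z)*(b + 4*z)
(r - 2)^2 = r^2 - 4*r + 4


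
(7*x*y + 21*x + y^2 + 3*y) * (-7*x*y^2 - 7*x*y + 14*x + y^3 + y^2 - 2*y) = -49*x^2*y^3 - 196*x^2*y^2 - 49*x^2*y + 294*x^2 + y^5 + 4*y^4 + y^3 - 6*y^2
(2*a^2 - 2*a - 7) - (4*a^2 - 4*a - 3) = -2*a^2 + 2*a - 4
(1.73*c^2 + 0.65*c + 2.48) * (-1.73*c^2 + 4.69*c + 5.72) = -2.9929*c^4 + 6.9892*c^3 + 8.6537*c^2 + 15.3492*c + 14.1856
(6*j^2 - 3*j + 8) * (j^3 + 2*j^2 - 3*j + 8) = 6*j^5 + 9*j^4 - 16*j^3 + 73*j^2 - 48*j + 64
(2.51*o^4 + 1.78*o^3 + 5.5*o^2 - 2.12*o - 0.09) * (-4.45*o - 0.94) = -11.1695*o^5 - 10.2804*o^4 - 26.1482*o^3 + 4.264*o^2 + 2.3933*o + 0.0846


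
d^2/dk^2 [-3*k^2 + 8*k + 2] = -6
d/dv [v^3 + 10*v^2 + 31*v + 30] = 3*v^2 + 20*v + 31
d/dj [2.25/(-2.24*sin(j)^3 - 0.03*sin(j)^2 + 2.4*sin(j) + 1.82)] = (15.12*sin(j)^2 + 0.135*sin(j) - 5.4)*cos(j)/(2.24*sin(j)^3 + 0.03*sin(j)^2 - 2.4*sin(j) - 1.82)^2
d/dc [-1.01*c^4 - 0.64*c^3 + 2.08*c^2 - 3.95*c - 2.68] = -4.04*c^3 - 1.92*c^2 + 4.16*c - 3.95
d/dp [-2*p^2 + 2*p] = 2 - 4*p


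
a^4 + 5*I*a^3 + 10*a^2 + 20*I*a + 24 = (a - 2*I)*(a - I)*(a + 2*I)*(a + 6*I)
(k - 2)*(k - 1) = k^2 - 3*k + 2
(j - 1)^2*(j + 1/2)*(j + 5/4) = j^4 - j^3/4 - 15*j^2/8 + j/2 + 5/8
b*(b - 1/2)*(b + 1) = b^3 + b^2/2 - b/2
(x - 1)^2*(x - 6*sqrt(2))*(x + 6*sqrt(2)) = x^4 - 2*x^3 - 71*x^2 + 144*x - 72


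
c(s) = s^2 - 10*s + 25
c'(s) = 2*s - 10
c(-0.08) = 25.81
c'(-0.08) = -10.16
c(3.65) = 1.82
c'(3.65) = -2.70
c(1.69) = 10.96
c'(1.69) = -6.62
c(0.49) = 20.34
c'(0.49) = -9.02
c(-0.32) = 28.30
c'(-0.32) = -10.64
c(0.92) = 16.65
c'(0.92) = -8.16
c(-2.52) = 56.55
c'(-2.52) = -15.04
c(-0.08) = 25.81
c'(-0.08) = -10.16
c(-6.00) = 121.00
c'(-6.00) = -22.00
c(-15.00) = 400.00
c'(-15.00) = -40.00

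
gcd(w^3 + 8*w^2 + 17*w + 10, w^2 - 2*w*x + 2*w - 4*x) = w + 2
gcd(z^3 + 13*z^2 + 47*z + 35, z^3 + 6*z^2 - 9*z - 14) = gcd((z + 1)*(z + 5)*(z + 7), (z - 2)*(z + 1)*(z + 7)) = z^2 + 8*z + 7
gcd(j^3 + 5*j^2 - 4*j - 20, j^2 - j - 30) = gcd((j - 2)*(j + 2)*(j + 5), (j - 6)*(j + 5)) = j + 5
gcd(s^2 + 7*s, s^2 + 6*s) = s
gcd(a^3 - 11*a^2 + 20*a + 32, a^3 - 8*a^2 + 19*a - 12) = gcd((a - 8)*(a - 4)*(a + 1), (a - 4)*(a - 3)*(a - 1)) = a - 4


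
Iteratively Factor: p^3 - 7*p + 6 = (p + 3)*(p^2 - 3*p + 2) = (p - 2)*(p + 3)*(p - 1)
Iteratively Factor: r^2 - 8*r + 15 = (r - 3)*(r - 5)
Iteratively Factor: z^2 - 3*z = (z - 3)*(z)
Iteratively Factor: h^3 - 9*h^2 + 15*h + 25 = (h - 5)*(h^2 - 4*h - 5) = (h - 5)*(h + 1)*(h - 5)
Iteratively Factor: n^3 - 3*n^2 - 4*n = (n - 4)*(n^2 + n) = (n - 4)*(n + 1)*(n)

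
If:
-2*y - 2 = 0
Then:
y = -1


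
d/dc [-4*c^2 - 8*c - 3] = -8*c - 8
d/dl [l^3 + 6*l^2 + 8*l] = 3*l^2 + 12*l + 8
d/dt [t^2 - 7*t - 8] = 2*t - 7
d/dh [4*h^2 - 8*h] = 8*h - 8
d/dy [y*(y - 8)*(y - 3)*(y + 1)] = 4*y^3 - 30*y^2 + 26*y + 24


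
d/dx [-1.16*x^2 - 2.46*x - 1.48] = -2.32*x - 2.46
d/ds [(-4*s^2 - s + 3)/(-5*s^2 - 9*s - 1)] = (31*s^2 + 38*s + 28)/(25*s^4 + 90*s^3 + 91*s^2 + 18*s + 1)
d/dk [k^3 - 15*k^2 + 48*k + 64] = 3*k^2 - 30*k + 48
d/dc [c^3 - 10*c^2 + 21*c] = 3*c^2 - 20*c + 21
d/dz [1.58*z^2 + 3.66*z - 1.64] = 3.16*z + 3.66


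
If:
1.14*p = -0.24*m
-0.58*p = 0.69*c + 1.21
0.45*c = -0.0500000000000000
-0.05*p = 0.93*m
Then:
No Solution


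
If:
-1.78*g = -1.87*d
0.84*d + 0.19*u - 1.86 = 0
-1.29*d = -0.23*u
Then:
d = 0.98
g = 1.03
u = 5.47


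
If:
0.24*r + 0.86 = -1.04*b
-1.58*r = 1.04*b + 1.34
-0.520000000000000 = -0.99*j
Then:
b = -0.74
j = 0.53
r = -0.36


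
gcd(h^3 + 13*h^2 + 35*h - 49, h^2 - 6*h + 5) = h - 1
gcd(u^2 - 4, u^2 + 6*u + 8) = u + 2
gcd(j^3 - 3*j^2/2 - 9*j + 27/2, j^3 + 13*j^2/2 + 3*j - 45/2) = j^2 + 3*j/2 - 9/2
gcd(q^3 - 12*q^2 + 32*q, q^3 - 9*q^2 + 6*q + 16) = q - 8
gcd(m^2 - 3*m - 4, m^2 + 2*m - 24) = m - 4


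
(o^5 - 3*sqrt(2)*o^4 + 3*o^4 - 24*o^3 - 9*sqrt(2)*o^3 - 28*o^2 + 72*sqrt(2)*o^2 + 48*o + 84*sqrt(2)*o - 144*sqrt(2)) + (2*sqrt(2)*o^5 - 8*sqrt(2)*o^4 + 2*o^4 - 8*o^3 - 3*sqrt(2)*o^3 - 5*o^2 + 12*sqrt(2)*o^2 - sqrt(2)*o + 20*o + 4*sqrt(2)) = o^5 + 2*sqrt(2)*o^5 - 11*sqrt(2)*o^4 + 5*o^4 - 32*o^3 - 12*sqrt(2)*o^3 - 33*o^2 + 84*sqrt(2)*o^2 + 68*o + 83*sqrt(2)*o - 140*sqrt(2)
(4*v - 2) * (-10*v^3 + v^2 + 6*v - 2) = -40*v^4 + 24*v^3 + 22*v^2 - 20*v + 4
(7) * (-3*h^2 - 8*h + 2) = -21*h^2 - 56*h + 14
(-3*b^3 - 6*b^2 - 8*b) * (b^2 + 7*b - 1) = -3*b^5 - 27*b^4 - 47*b^3 - 50*b^2 + 8*b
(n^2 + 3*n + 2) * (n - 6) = n^3 - 3*n^2 - 16*n - 12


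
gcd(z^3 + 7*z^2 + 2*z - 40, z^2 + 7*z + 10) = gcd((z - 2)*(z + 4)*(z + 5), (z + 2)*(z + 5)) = z + 5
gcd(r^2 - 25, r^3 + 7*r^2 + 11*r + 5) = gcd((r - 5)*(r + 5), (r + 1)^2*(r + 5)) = r + 5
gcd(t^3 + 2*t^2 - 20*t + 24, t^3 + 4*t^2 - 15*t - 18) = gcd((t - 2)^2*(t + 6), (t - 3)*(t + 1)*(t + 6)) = t + 6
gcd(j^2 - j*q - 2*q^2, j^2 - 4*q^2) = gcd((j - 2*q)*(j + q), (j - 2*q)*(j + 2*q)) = -j + 2*q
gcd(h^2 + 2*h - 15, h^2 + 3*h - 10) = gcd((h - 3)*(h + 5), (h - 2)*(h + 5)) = h + 5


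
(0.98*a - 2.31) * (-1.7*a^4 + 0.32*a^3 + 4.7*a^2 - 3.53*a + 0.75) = -1.666*a^5 + 4.2406*a^4 + 3.8668*a^3 - 14.3164*a^2 + 8.8893*a - 1.7325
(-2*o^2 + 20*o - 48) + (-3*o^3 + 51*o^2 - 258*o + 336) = -3*o^3 + 49*o^2 - 238*o + 288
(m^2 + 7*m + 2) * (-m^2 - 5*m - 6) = -m^4 - 12*m^3 - 43*m^2 - 52*m - 12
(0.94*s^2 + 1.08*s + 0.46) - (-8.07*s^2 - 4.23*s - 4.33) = 9.01*s^2 + 5.31*s + 4.79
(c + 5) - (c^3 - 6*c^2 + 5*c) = -c^3 + 6*c^2 - 4*c + 5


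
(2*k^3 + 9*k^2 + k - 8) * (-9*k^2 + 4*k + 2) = -18*k^5 - 73*k^4 + 31*k^3 + 94*k^2 - 30*k - 16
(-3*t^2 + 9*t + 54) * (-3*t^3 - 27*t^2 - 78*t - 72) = 9*t^5 + 54*t^4 - 171*t^3 - 1944*t^2 - 4860*t - 3888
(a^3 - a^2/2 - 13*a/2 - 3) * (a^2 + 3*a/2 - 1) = a^5 + a^4 - 33*a^3/4 - 49*a^2/4 + 2*a + 3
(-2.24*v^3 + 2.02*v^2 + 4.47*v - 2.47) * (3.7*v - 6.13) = -8.288*v^4 + 21.2052*v^3 + 4.1564*v^2 - 36.5401*v + 15.1411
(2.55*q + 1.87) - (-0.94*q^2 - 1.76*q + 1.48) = 0.94*q^2 + 4.31*q + 0.39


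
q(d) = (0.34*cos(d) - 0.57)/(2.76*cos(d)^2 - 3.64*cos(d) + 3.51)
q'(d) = (5.52*sin(d)*cos(d) - 3.64*sin(d))*(0.34*cos(d) - 0.57)/(2.76*cos(d)^2 - 3.64*cos(d) + 3.51)^2 - 0.34*sin(d)/(2.76*cos(d)^2 - 3.64*cos(d) + 3.51) = (0.9384*cos(d)^2 - 3.1464*cos(d) + 0.8814)*sin(d)/(7.6176*cos(d)^4 - 20.0928*cos(d)^3 + 32.6248*cos(d)^2 - 25.5528*cos(d) + 12.3201)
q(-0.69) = -0.13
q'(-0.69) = 0.11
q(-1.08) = -0.17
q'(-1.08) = 0.06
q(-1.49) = -0.17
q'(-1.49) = -0.06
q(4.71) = -0.16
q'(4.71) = -0.07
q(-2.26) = -0.11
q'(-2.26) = -0.05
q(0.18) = -0.09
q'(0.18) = -0.03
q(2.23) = -0.11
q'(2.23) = 0.05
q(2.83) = -0.09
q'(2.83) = 0.02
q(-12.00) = -0.12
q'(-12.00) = -0.10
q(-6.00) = -0.10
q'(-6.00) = -0.05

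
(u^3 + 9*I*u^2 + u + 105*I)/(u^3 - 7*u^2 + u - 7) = (u^3 + 9*I*u^2 + u + 105*I)/(u^3 - 7*u^2 + u - 7)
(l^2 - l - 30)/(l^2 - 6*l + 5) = (l^2 - l - 30)/(l^2 - 6*l + 5)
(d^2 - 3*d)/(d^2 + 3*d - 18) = d/(d + 6)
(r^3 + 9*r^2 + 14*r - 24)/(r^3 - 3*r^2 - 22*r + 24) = (r + 6)/(r - 6)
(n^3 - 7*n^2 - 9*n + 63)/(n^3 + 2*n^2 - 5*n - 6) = (n^2 - 10*n + 21)/(n^2 - n - 2)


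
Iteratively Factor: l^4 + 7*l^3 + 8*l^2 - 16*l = (l + 4)*(l^3 + 3*l^2 - 4*l) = (l + 4)^2*(l^2 - l) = l*(l + 4)^2*(l - 1)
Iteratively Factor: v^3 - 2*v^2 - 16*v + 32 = (v - 4)*(v^2 + 2*v - 8) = (v - 4)*(v - 2)*(v + 4)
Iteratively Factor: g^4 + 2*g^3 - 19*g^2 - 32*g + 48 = (g + 4)*(g^3 - 2*g^2 - 11*g + 12) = (g - 4)*(g + 4)*(g^2 + 2*g - 3) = (g - 4)*(g + 3)*(g + 4)*(g - 1)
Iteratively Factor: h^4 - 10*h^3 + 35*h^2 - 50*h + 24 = (h - 3)*(h^3 - 7*h^2 + 14*h - 8) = (h - 4)*(h - 3)*(h^2 - 3*h + 2) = (h - 4)*(h - 3)*(h - 2)*(h - 1)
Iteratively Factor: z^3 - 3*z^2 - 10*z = (z - 5)*(z^2 + 2*z) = (z - 5)*(z + 2)*(z)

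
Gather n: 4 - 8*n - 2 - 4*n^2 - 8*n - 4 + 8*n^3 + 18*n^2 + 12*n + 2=8*n^3 + 14*n^2 - 4*n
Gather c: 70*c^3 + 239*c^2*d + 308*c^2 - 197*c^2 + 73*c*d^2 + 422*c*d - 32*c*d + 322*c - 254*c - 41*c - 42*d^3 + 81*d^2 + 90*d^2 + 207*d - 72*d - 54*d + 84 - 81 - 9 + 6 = 70*c^3 + c^2*(239*d + 111) + c*(73*d^2 + 390*d + 27) - 42*d^3 + 171*d^2 + 81*d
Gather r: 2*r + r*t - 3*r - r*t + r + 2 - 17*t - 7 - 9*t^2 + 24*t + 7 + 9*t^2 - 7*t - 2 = 0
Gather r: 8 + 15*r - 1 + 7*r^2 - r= 7*r^2 + 14*r + 7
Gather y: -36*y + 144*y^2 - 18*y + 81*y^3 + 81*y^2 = 81*y^3 + 225*y^2 - 54*y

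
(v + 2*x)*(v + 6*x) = v^2 + 8*v*x + 12*x^2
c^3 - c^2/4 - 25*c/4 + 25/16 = (c - 5/2)*(c - 1/4)*(c + 5/2)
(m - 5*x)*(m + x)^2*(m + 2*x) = m^4 - m^3*x - 15*m^2*x^2 - 23*m*x^3 - 10*x^4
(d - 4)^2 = d^2 - 8*d + 16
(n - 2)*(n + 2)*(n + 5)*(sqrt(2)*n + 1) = sqrt(2)*n^4 + n^3 + 5*sqrt(2)*n^3 - 4*sqrt(2)*n^2 + 5*n^2 - 20*sqrt(2)*n - 4*n - 20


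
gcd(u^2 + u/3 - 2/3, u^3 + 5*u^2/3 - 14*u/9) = u - 2/3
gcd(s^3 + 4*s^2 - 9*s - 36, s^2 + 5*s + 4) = s + 4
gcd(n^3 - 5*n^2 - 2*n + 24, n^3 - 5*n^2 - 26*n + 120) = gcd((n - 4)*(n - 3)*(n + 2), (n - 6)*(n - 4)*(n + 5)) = n - 4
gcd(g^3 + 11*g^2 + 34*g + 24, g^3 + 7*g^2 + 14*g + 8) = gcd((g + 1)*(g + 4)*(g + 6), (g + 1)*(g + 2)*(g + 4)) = g^2 + 5*g + 4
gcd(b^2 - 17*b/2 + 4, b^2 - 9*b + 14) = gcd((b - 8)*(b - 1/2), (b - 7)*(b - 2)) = 1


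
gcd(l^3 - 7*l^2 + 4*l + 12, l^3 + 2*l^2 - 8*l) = l - 2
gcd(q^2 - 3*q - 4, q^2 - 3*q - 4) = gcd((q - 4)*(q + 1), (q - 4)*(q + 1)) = q^2 - 3*q - 4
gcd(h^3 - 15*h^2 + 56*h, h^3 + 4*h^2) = h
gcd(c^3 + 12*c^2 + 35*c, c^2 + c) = c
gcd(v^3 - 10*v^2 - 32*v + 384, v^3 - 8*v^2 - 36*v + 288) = v^2 - 2*v - 48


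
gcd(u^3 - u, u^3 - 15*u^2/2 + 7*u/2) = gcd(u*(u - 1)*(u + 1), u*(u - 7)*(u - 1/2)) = u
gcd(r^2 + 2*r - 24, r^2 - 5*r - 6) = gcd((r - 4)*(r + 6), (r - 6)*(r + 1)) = 1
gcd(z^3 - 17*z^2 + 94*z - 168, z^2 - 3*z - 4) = z - 4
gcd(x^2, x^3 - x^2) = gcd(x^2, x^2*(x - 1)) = x^2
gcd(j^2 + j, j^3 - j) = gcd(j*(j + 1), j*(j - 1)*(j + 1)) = j^2 + j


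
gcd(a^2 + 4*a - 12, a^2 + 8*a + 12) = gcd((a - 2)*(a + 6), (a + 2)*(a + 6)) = a + 6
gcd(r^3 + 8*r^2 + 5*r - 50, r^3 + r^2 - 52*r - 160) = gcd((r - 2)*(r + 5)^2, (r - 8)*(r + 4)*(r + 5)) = r + 5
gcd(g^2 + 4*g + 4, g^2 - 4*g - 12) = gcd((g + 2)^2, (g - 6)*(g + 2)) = g + 2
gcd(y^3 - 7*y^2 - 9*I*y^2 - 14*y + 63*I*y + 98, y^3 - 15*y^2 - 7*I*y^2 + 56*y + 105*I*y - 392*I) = y^2 + y*(-7 - 7*I) + 49*I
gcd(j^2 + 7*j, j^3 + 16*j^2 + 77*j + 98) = j + 7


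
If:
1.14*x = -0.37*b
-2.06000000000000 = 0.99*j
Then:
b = -3.08108108108108*x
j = -2.08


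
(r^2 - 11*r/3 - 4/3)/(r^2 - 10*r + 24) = (r + 1/3)/(r - 6)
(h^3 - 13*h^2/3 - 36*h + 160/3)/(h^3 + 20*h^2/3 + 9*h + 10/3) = (3*h^2 - 28*h + 32)/(3*h^2 + 5*h + 2)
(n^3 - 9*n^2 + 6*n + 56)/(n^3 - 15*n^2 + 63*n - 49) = (n^2 - 2*n - 8)/(n^2 - 8*n + 7)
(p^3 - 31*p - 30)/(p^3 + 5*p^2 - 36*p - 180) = (p + 1)/(p + 6)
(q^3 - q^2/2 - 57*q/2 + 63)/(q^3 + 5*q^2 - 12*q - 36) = (q - 7/2)/(q + 2)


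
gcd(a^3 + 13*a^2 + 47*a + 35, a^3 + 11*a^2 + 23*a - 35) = a^2 + 12*a + 35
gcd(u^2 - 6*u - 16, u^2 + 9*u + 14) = u + 2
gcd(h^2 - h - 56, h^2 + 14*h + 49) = h + 7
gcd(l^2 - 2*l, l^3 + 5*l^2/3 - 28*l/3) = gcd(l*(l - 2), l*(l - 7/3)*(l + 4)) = l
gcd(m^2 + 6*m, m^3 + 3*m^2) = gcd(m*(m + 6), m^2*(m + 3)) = m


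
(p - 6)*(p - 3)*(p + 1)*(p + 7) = p^4 - p^3 - 47*p^2 + 81*p + 126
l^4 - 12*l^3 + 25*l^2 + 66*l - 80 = (l - 8)*(l - 5)*(l - 1)*(l + 2)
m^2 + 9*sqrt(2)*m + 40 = (m + 4*sqrt(2))*(m + 5*sqrt(2))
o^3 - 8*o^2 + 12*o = o*(o - 6)*(o - 2)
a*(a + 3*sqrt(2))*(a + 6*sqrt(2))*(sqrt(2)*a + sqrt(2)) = sqrt(2)*a^4 + sqrt(2)*a^3 + 18*a^3 + 18*a^2 + 36*sqrt(2)*a^2 + 36*sqrt(2)*a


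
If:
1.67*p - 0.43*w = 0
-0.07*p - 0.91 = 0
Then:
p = -13.00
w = -50.49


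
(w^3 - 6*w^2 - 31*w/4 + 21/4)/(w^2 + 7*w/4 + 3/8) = 2*(2*w^2 - 15*w + 7)/(4*w + 1)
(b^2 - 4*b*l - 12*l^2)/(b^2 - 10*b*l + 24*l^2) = (b + 2*l)/(b - 4*l)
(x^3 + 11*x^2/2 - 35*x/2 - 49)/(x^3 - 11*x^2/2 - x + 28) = (x + 7)/(x - 4)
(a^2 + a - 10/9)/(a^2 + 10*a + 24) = (a^2 + a - 10/9)/(a^2 + 10*a + 24)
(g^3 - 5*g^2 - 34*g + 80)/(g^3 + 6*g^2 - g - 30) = (g - 8)/(g + 3)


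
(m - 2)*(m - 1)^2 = m^3 - 4*m^2 + 5*m - 2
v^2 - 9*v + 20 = (v - 5)*(v - 4)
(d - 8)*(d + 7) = d^2 - d - 56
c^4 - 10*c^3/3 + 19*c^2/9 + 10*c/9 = c*(c - 2)*(c - 5/3)*(c + 1/3)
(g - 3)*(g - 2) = g^2 - 5*g + 6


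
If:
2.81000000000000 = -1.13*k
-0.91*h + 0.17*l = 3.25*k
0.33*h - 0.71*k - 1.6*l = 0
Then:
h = 9.45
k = -2.49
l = 3.05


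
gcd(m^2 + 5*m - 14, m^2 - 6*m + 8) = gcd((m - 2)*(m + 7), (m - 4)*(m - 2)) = m - 2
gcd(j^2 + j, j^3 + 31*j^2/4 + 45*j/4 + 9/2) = j + 1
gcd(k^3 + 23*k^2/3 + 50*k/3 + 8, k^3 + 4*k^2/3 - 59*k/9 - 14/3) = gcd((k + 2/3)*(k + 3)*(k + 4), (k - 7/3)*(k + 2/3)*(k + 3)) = k^2 + 11*k/3 + 2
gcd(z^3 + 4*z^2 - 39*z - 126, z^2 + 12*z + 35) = z + 7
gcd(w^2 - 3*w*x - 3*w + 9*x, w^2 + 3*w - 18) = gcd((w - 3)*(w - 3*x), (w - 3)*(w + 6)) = w - 3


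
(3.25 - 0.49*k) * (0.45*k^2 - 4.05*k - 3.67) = -0.2205*k^3 + 3.447*k^2 - 11.3642*k - 11.9275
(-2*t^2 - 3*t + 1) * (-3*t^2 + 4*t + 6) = 6*t^4 + t^3 - 27*t^2 - 14*t + 6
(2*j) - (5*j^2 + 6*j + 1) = -5*j^2 - 4*j - 1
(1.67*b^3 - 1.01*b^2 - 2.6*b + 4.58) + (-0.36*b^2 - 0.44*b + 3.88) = 1.67*b^3 - 1.37*b^2 - 3.04*b + 8.46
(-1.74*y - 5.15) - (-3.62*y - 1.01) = 1.88*y - 4.14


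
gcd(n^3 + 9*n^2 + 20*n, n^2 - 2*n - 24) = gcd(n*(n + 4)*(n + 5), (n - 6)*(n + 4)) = n + 4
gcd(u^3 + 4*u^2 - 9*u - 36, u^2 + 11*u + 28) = u + 4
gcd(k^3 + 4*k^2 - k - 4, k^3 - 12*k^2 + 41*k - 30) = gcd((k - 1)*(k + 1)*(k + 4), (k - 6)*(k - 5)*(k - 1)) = k - 1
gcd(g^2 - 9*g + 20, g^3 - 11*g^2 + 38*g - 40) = g^2 - 9*g + 20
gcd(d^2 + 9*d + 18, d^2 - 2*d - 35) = 1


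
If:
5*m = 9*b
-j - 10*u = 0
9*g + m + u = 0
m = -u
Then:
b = -5*u/9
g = 0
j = -10*u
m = -u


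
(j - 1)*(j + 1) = j^2 - 1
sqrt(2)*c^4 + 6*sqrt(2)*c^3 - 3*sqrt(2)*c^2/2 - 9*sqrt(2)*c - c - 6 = (c + 6)*(c - sqrt(2))*(c + sqrt(2)/2)*(sqrt(2)*c + 1)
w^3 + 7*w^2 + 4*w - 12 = (w - 1)*(w + 2)*(w + 6)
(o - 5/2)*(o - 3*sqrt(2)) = o^2 - 3*sqrt(2)*o - 5*o/2 + 15*sqrt(2)/2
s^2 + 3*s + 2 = (s + 1)*(s + 2)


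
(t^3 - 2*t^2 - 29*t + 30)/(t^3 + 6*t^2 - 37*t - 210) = (t - 1)/(t + 7)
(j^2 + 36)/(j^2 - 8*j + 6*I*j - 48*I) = (j - 6*I)/(j - 8)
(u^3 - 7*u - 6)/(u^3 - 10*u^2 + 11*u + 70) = (u^2 - 2*u - 3)/(u^2 - 12*u + 35)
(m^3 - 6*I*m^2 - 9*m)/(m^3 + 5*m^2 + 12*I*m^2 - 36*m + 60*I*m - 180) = m*(m^2 - 6*I*m - 9)/(m^3 + m^2*(5 + 12*I) + 12*m*(-3 + 5*I) - 180)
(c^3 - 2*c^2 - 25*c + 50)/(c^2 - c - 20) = (c^2 + 3*c - 10)/(c + 4)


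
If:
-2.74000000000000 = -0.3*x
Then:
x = 9.13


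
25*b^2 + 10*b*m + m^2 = (5*b + m)^2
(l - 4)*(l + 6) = l^2 + 2*l - 24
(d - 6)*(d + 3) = d^2 - 3*d - 18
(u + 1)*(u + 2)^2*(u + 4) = u^4 + 9*u^3 + 28*u^2 + 36*u + 16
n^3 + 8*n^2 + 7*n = n*(n + 1)*(n + 7)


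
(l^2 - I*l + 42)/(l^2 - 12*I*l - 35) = (l + 6*I)/(l - 5*I)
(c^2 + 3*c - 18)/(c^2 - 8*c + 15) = (c + 6)/(c - 5)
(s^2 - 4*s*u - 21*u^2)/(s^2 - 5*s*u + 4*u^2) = (s^2 - 4*s*u - 21*u^2)/(s^2 - 5*s*u + 4*u^2)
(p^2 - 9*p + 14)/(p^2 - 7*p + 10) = (p - 7)/(p - 5)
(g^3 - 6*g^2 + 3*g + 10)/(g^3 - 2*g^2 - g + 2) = (g - 5)/(g - 1)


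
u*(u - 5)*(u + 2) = u^3 - 3*u^2 - 10*u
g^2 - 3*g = g*(g - 3)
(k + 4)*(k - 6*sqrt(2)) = k^2 - 6*sqrt(2)*k + 4*k - 24*sqrt(2)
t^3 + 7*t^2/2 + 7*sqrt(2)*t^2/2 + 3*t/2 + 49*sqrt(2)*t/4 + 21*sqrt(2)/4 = (t + 1/2)*(t + 3)*(t + 7*sqrt(2)/2)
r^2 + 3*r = r*(r + 3)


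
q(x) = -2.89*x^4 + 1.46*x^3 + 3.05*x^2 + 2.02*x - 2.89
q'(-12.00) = 20535.22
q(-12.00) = -62037.85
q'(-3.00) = 335.26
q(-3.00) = -255.01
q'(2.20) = -86.45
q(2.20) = -35.84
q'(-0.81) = 6.10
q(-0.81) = -4.55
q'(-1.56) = 47.05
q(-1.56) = -21.28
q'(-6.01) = 2633.03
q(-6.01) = -3992.28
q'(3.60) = -458.60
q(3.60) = -373.38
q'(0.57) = 4.78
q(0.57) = -0.78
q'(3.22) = -318.87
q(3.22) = -226.70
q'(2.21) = -87.88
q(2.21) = -36.71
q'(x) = -11.56*x^3 + 4.38*x^2 + 6.1*x + 2.02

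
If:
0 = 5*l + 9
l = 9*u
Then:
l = -9/5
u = -1/5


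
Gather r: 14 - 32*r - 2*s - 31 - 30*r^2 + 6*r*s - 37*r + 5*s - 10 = -30*r^2 + r*(6*s - 69) + 3*s - 27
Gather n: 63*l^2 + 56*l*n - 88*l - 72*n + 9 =63*l^2 - 88*l + n*(56*l - 72) + 9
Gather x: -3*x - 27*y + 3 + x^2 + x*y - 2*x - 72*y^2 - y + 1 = x^2 + x*(y - 5) - 72*y^2 - 28*y + 4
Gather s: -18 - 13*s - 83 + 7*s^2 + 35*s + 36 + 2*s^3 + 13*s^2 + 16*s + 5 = 2*s^3 + 20*s^2 + 38*s - 60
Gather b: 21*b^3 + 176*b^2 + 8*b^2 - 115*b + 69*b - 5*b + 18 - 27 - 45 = 21*b^3 + 184*b^2 - 51*b - 54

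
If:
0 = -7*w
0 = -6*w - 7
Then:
No Solution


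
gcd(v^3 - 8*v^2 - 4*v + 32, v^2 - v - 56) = v - 8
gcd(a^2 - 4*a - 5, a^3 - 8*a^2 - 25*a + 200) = a - 5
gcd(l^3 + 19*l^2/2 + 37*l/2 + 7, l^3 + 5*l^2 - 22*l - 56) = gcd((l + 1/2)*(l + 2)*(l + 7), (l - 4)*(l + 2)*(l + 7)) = l^2 + 9*l + 14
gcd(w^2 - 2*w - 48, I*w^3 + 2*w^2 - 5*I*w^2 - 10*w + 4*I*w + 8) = 1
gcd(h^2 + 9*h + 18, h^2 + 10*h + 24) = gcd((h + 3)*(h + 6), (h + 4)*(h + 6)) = h + 6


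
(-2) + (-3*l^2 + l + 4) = -3*l^2 + l + 2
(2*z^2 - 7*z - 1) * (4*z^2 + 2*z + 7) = 8*z^4 - 24*z^3 - 4*z^2 - 51*z - 7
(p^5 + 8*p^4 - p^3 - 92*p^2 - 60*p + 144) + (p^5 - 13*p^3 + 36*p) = 2*p^5 + 8*p^4 - 14*p^3 - 92*p^2 - 24*p + 144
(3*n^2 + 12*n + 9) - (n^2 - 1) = 2*n^2 + 12*n + 10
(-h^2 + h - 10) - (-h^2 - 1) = h - 9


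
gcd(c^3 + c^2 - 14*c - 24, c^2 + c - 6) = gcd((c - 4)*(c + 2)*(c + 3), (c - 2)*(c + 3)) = c + 3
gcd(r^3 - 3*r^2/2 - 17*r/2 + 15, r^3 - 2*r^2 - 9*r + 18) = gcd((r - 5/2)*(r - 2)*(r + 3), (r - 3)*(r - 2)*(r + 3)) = r^2 + r - 6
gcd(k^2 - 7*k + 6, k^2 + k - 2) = k - 1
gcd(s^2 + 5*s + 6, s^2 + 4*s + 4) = s + 2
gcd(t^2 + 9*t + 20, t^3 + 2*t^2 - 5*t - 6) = 1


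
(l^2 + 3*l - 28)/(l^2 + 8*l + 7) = (l - 4)/(l + 1)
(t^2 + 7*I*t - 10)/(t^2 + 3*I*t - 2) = (t + 5*I)/(t + I)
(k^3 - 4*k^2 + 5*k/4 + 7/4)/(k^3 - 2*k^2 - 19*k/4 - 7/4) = (k - 1)/(k + 1)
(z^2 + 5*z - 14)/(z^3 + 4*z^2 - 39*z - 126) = (z - 2)/(z^2 - 3*z - 18)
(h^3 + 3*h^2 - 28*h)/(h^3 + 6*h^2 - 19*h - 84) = h/(h + 3)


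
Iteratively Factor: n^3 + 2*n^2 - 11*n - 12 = (n - 3)*(n^2 + 5*n + 4) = (n - 3)*(n + 1)*(n + 4)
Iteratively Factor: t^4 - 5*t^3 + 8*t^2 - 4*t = (t - 1)*(t^3 - 4*t^2 + 4*t) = t*(t - 1)*(t^2 - 4*t + 4) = t*(t - 2)*(t - 1)*(t - 2)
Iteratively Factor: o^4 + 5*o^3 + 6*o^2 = (o + 3)*(o^3 + 2*o^2) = o*(o + 3)*(o^2 + 2*o) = o*(o + 2)*(o + 3)*(o)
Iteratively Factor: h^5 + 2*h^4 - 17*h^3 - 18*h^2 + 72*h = (h + 4)*(h^4 - 2*h^3 - 9*h^2 + 18*h) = (h + 3)*(h + 4)*(h^3 - 5*h^2 + 6*h) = h*(h + 3)*(h + 4)*(h^2 - 5*h + 6) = h*(h - 2)*(h + 3)*(h + 4)*(h - 3)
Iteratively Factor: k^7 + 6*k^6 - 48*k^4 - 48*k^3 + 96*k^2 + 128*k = (k + 2)*(k^6 + 4*k^5 - 8*k^4 - 32*k^3 + 16*k^2 + 64*k) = (k + 2)*(k + 4)*(k^5 - 8*k^3 + 16*k) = k*(k + 2)*(k + 4)*(k^4 - 8*k^2 + 16) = k*(k + 2)^2*(k + 4)*(k^3 - 2*k^2 - 4*k + 8) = k*(k - 2)*(k + 2)^2*(k + 4)*(k^2 - 4) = k*(k - 2)*(k + 2)^3*(k + 4)*(k - 2)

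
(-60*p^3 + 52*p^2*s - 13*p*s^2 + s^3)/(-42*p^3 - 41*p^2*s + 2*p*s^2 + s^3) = (10*p^2 - 7*p*s + s^2)/(7*p^2 + 8*p*s + s^2)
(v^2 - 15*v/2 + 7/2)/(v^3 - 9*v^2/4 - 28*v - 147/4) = 2*(2*v - 1)/(4*v^2 + 19*v + 21)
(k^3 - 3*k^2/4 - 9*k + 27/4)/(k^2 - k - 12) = (4*k^2 - 15*k + 9)/(4*(k - 4))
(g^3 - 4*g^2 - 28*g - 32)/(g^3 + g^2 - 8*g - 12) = (g - 8)/(g - 3)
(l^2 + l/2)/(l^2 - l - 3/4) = 2*l/(2*l - 3)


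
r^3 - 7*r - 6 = (r - 3)*(r + 1)*(r + 2)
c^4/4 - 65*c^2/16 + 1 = (c/4 + 1)*(c - 4)*(c - 1/2)*(c + 1/2)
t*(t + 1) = t^2 + t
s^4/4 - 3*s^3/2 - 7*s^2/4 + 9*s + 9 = (s/2 + 1/2)*(s/2 + 1)*(s - 6)*(s - 3)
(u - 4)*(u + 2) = u^2 - 2*u - 8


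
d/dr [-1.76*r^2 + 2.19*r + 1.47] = 2.19 - 3.52*r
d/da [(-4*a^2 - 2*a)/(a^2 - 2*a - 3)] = 2*(5*a^2 + 12*a + 3)/(a^4 - 4*a^3 - 2*a^2 + 12*a + 9)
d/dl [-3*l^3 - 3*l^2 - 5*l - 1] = -9*l^2 - 6*l - 5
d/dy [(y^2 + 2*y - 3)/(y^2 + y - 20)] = (-y^2 - 34*y - 37)/(y^4 + 2*y^3 - 39*y^2 - 40*y + 400)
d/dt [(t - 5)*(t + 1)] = 2*t - 4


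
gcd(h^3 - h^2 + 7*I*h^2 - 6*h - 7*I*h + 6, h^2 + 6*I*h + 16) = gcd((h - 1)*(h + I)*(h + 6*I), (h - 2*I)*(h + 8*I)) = 1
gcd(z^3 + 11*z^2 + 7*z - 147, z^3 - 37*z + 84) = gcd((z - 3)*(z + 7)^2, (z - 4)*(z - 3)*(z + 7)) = z^2 + 4*z - 21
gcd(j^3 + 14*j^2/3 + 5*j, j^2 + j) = j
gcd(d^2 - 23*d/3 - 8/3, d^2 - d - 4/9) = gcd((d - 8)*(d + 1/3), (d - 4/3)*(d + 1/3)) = d + 1/3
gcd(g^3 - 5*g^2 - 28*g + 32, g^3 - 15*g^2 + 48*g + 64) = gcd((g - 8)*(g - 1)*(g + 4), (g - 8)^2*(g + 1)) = g - 8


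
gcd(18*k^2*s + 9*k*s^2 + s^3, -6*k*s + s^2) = s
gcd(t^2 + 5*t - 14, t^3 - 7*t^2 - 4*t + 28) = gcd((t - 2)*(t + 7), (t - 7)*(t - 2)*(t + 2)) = t - 2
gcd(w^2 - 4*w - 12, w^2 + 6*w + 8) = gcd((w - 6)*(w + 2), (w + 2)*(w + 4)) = w + 2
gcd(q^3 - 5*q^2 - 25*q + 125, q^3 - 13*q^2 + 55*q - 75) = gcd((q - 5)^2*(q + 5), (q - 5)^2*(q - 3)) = q^2 - 10*q + 25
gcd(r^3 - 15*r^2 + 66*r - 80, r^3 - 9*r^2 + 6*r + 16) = r^2 - 10*r + 16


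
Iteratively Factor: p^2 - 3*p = (p - 3)*(p)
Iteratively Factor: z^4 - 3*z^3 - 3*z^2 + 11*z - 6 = (z - 1)*(z^3 - 2*z^2 - 5*z + 6) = (z - 1)*(z + 2)*(z^2 - 4*z + 3) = (z - 1)^2*(z + 2)*(z - 3)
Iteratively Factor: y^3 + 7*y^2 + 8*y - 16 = (y - 1)*(y^2 + 8*y + 16) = (y - 1)*(y + 4)*(y + 4)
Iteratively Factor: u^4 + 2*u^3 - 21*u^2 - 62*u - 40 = (u + 1)*(u^3 + u^2 - 22*u - 40) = (u + 1)*(u + 2)*(u^2 - u - 20) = (u + 1)*(u + 2)*(u + 4)*(u - 5)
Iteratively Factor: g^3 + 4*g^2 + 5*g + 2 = (g + 2)*(g^2 + 2*g + 1) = (g + 1)*(g + 2)*(g + 1)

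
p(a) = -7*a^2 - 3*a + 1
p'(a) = -14*a - 3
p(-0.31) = 1.26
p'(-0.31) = 1.34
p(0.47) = -1.96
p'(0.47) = -9.58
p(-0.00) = 1.00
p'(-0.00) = -3.00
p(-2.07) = -22.78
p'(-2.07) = 25.98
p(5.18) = -202.37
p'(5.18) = -75.52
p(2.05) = -34.57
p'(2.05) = -31.70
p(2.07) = -35.20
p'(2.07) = -31.98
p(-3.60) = -78.92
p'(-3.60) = 47.40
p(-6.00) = -233.00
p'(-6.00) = 81.00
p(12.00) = -1043.00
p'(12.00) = -171.00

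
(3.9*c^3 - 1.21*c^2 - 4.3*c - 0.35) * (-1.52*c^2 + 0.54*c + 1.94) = -5.928*c^5 + 3.9452*c^4 + 13.4486*c^3 - 4.1374*c^2 - 8.531*c - 0.679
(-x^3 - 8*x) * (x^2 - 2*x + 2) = -x^5 + 2*x^4 - 10*x^3 + 16*x^2 - 16*x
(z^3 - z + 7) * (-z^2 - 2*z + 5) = -z^5 - 2*z^4 + 6*z^3 - 5*z^2 - 19*z + 35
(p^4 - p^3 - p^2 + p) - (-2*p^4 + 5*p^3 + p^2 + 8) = 3*p^4 - 6*p^3 - 2*p^2 + p - 8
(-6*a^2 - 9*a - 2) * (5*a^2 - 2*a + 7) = -30*a^4 - 33*a^3 - 34*a^2 - 59*a - 14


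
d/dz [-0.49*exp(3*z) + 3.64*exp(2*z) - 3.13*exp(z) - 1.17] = (-1.47*exp(2*z) + 7.28*exp(z) - 3.13)*exp(z)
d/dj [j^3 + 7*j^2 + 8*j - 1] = 3*j^2 + 14*j + 8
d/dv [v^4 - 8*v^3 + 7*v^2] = 2*v*(2*v^2 - 12*v + 7)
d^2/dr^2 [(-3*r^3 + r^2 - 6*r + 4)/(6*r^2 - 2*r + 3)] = 2*(-162*r^3 + 432*r^2 + 99*r - 83)/(216*r^6 - 216*r^5 + 396*r^4 - 224*r^3 + 198*r^2 - 54*r + 27)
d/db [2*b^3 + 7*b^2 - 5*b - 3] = 6*b^2 + 14*b - 5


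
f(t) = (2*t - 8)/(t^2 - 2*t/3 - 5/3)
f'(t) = (2/3 - 2*t)*(2*t - 8)/(t^2 - 2*t/3 - 5/3)^2 + 2/(t^2 - 2*t/3 - 5/3)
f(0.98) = 4.44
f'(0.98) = 2.75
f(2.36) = -1.41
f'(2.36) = 3.31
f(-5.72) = -0.56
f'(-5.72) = -0.14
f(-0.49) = 8.16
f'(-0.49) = -14.04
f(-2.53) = -2.03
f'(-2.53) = -1.50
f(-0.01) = 4.83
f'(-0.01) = -3.20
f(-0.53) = 8.78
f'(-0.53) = -16.61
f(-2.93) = -1.56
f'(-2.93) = -0.92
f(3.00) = -0.38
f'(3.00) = 0.75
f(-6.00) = -0.52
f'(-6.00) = -0.12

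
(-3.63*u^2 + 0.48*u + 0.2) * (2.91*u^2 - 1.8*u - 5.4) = -10.5633*u^4 + 7.9308*u^3 + 19.32*u^2 - 2.952*u - 1.08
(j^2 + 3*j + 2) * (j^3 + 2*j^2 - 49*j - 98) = j^5 + 5*j^4 - 41*j^3 - 241*j^2 - 392*j - 196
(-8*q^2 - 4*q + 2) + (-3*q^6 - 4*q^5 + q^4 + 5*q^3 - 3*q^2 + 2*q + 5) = -3*q^6 - 4*q^5 + q^4 + 5*q^3 - 11*q^2 - 2*q + 7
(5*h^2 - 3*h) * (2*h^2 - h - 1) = 10*h^4 - 11*h^3 - 2*h^2 + 3*h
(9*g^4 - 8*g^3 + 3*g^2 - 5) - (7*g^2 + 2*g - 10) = 9*g^4 - 8*g^3 - 4*g^2 - 2*g + 5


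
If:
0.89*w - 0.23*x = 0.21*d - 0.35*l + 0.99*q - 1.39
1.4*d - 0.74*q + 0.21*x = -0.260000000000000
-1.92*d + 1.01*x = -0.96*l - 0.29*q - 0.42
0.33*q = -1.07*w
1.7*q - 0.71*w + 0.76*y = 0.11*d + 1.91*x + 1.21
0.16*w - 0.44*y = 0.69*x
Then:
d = 0.29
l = -0.31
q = 0.94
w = -0.29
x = 0.15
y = -0.35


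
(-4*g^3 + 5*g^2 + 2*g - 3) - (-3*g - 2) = -4*g^3 + 5*g^2 + 5*g - 1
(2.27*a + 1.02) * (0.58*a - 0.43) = 1.3166*a^2 - 0.3845*a - 0.4386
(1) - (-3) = 4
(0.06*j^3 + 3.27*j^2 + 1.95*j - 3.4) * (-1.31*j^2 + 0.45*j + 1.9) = -0.0786*j^5 - 4.2567*j^4 - 0.969*j^3 + 11.5445*j^2 + 2.175*j - 6.46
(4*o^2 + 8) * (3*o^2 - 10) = 12*o^4 - 16*o^2 - 80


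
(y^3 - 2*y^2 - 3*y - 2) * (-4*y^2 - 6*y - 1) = -4*y^5 + 2*y^4 + 23*y^3 + 28*y^2 + 15*y + 2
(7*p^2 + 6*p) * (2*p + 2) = 14*p^3 + 26*p^2 + 12*p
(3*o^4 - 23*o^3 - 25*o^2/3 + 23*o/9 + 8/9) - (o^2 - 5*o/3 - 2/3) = 3*o^4 - 23*o^3 - 28*o^2/3 + 38*o/9 + 14/9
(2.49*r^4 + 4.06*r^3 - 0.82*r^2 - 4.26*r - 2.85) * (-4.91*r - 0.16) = -12.2259*r^5 - 20.333*r^4 + 3.3766*r^3 + 21.0478*r^2 + 14.6751*r + 0.456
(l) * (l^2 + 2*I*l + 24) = l^3 + 2*I*l^2 + 24*l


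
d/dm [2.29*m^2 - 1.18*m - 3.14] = 4.58*m - 1.18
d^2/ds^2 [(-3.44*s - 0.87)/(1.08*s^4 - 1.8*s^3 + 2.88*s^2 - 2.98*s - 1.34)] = (-48.148992*s^7 + 86.7024*s^6 - 80.333856*s^5 - 41.9644799999999*s^4 - 36.3672*s^3 + 13.161744*s^2 - 22.26312*s + 5.306312)/(1.259712*s^12 - 6.29856*s^11 + 20.575296*s^10 - 49.851936*s^9 + 84.937248*s^8 - 113.739552*s^7 + 107.317872*s^6 - 54.5508*s^5 + 6.07435199999998*s^4 + 32.842664*s^3 - 20.185224*s^2 - 16.052664*s - 2.406104)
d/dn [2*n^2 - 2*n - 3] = 4*n - 2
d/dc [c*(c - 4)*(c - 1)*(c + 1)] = 4*c^3 - 12*c^2 - 2*c + 4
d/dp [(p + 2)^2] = 2*p + 4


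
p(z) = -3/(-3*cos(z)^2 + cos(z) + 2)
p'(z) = -3*(-6*sin(z)*cos(z) + sin(z))/(-3*cos(z)^2 + cos(z) + 2)^2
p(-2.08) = -3.75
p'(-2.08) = 16.08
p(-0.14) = -61.69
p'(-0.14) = -874.60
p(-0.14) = -61.69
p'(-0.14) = -874.60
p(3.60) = 2.29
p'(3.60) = 4.94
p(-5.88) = -7.86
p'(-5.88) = 36.52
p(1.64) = -1.57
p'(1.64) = -1.15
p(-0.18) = -37.50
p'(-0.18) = -411.48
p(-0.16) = -47.34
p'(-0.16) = -585.90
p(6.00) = -15.43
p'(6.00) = -105.62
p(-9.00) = 2.14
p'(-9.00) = 4.07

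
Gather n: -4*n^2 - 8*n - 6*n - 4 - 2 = -4*n^2 - 14*n - 6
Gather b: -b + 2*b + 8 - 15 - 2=b - 9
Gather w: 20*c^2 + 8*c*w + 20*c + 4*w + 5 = 20*c^2 + 20*c + w*(8*c + 4) + 5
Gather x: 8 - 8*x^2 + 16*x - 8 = -8*x^2 + 16*x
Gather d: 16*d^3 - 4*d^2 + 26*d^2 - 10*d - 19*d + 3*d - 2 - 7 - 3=16*d^3 + 22*d^2 - 26*d - 12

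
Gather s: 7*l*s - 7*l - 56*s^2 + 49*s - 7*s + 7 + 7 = -7*l - 56*s^2 + s*(7*l + 42) + 14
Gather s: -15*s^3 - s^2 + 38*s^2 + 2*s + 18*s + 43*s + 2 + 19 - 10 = -15*s^3 + 37*s^2 + 63*s + 11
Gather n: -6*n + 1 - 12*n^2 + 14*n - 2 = -12*n^2 + 8*n - 1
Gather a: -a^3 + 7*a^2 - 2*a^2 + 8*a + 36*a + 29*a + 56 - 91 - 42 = -a^3 + 5*a^2 + 73*a - 77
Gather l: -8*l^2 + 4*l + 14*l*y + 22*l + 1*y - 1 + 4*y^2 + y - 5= -8*l^2 + l*(14*y + 26) + 4*y^2 + 2*y - 6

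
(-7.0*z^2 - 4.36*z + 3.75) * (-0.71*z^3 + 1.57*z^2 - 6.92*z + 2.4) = 4.97*z^5 - 7.8944*z^4 + 38.9323*z^3 + 19.2587*z^2 - 36.414*z + 9.0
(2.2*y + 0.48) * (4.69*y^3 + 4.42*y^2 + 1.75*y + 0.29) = 10.318*y^4 + 11.9752*y^3 + 5.9716*y^2 + 1.478*y + 0.1392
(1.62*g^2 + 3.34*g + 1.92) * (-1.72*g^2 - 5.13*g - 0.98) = -2.7864*g^4 - 14.0554*g^3 - 22.0242*g^2 - 13.1228*g - 1.8816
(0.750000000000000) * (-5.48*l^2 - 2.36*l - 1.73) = -4.11*l^2 - 1.77*l - 1.2975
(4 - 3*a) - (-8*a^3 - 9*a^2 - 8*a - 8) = 8*a^3 + 9*a^2 + 5*a + 12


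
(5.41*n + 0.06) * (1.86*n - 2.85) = 10.0626*n^2 - 15.3069*n - 0.171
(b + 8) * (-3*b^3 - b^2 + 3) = -3*b^4 - 25*b^3 - 8*b^2 + 3*b + 24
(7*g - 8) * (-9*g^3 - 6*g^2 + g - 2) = -63*g^4 + 30*g^3 + 55*g^2 - 22*g + 16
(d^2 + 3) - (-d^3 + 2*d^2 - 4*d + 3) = d^3 - d^2 + 4*d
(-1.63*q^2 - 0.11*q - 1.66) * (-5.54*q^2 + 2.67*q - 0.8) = 9.0302*q^4 - 3.7427*q^3 + 10.2067*q^2 - 4.3442*q + 1.328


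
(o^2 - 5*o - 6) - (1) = o^2 - 5*o - 7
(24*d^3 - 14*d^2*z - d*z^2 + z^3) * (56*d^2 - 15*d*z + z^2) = 1344*d^5 - 1144*d^4*z + 178*d^3*z^2 + 57*d^2*z^3 - 16*d*z^4 + z^5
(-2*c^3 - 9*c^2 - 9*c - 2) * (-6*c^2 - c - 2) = 12*c^5 + 56*c^4 + 67*c^3 + 39*c^2 + 20*c + 4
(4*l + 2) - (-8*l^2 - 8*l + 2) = 8*l^2 + 12*l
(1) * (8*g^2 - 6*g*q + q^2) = 8*g^2 - 6*g*q + q^2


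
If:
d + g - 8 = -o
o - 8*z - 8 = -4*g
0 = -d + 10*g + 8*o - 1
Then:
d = 16*z/25 + 189/25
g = 72*z/25 + 63/25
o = -88*z/25 - 52/25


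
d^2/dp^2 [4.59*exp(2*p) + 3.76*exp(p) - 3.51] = (18.36*exp(p) + 3.76)*exp(p)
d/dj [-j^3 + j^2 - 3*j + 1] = -3*j^2 + 2*j - 3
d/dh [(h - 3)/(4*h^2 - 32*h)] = (-h^2 + 6*h - 24)/(4*h^2*(h^2 - 16*h + 64))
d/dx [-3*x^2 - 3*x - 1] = -6*x - 3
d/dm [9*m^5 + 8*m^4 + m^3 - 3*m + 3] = 45*m^4 + 32*m^3 + 3*m^2 - 3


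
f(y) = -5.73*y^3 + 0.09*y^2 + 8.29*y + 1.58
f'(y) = -17.19*y^2 + 0.18*y + 8.29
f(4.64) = -530.43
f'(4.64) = -360.97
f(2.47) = -63.74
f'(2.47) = -96.14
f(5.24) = -776.93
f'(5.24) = -462.76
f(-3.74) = 271.59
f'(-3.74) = -232.83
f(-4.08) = 358.42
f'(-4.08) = -278.60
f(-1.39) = 5.62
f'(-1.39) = -25.17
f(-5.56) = 943.14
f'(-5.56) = -524.12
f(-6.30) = 1385.69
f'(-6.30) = -675.12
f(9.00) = -4093.69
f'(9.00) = -1382.48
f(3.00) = -127.45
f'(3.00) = -145.88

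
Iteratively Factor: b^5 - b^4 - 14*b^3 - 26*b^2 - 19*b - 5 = (b + 1)*(b^4 - 2*b^3 - 12*b^2 - 14*b - 5) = (b - 5)*(b + 1)*(b^3 + 3*b^2 + 3*b + 1) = (b - 5)*(b + 1)^2*(b^2 + 2*b + 1) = (b - 5)*(b + 1)^3*(b + 1)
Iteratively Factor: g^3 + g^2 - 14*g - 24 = (g + 2)*(g^2 - g - 12) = (g - 4)*(g + 2)*(g + 3)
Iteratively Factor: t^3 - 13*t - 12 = (t + 1)*(t^2 - t - 12) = (t - 4)*(t + 1)*(t + 3)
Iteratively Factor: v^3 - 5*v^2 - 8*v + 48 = (v + 3)*(v^2 - 8*v + 16) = (v - 4)*(v + 3)*(v - 4)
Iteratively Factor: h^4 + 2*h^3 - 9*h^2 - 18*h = (h)*(h^3 + 2*h^2 - 9*h - 18) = h*(h + 3)*(h^2 - h - 6) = h*(h - 3)*(h + 3)*(h + 2)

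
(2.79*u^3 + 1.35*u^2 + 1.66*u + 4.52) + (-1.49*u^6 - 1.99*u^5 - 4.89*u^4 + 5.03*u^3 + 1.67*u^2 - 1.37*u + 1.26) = -1.49*u^6 - 1.99*u^5 - 4.89*u^4 + 7.82*u^3 + 3.02*u^2 + 0.29*u + 5.78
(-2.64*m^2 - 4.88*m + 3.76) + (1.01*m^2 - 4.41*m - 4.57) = -1.63*m^2 - 9.29*m - 0.81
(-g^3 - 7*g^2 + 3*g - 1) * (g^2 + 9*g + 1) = -g^5 - 16*g^4 - 61*g^3 + 19*g^2 - 6*g - 1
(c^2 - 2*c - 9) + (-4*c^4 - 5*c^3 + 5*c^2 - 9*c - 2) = -4*c^4 - 5*c^3 + 6*c^2 - 11*c - 11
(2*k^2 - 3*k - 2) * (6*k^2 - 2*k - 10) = 12*k^4 - 22*k^3 - 26*k^2 + 34*k + 20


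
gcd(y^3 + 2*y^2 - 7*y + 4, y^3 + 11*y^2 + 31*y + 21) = 1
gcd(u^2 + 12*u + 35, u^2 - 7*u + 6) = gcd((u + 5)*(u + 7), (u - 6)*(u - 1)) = 1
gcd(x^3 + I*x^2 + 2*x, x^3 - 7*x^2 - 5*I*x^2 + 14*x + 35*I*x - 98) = x + 2*I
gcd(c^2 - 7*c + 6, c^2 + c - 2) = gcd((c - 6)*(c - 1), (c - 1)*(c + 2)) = c - 1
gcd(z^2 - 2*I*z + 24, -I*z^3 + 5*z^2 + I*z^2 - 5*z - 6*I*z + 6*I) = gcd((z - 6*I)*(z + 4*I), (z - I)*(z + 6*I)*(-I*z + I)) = 1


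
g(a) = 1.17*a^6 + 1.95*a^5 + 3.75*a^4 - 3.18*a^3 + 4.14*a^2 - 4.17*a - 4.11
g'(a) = 7.02*a^5 + 9.75*a^4 + 15.0*a^3 - 9.54*a^2 + 8.28*a - 4.17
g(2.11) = 234.78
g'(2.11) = 598.59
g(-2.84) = 611.55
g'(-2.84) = -1110.92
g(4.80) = 20988.70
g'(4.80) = 24537.60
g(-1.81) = 79.36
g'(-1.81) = -171.09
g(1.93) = 145.12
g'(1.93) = 407.38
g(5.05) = 27920.29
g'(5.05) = 31123.88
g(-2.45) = 293.74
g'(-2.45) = -570.70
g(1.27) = 11.86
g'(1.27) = 70.24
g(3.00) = 1565.31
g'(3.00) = 2835.42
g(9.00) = 759510.75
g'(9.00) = 488726.34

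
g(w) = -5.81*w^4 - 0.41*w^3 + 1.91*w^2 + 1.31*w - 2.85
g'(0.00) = 1.31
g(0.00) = -2.85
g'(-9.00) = 16809.26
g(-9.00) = -37680.45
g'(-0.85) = 11.45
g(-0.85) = -5.36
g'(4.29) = -1839.82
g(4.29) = -1962.36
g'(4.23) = -1763.50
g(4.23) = -1854.27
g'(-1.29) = 44.22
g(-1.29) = -16.57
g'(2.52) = -368.78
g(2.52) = -228.28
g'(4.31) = -1865.74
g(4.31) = -1999.41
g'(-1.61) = 88.96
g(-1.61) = -37.33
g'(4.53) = -2167.01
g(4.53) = -2442.47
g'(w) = -23.24*w^3 - 1.23*w^2 + 3.82*w + 1.31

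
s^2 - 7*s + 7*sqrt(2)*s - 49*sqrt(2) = (s - 7)*(s + 7*sqrt(2))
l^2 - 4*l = l*(l - 4)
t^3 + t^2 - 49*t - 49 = (t - 7)*(t + 1)*(t + 7)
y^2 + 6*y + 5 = (y + 1)*(y + 5)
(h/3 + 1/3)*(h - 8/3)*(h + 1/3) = h^3/3 - 4*h^2/9 - 29*h/27 - 8/27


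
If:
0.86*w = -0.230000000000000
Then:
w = -0.27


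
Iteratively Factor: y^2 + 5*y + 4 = (y + 1)*(y + 4)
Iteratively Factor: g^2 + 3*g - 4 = (g - 1)*(g + 4)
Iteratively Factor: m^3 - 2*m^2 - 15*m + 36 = (m - 3)*(m^2 + m - 12) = (m - 3)*(m + 4)*(m - 3)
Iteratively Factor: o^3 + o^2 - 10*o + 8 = (o - 2)*(o^2 + 3*o - 4) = (o - 2)*(o - 1)*(o + 4)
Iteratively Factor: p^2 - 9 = (p + 3)*(p - 3)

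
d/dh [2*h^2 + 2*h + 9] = 4*h + 2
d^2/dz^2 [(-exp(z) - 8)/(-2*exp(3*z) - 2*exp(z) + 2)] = (-((exp(z) + 8)*(9*exp(2*z) + 1) + 2*(3*exp(2*z) + 1)*exp(z))*(exp(3*z) + exp(z) - 1) + 2*(exp(z) + 8)*(3*exp(2*z) + 1)^2*exp(z) + (exp(3*z) + exp(z) - 1)^2)*exp(z)/(2*(exp(3*z) + exp(z) - 1)^3)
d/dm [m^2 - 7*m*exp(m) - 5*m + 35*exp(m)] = -7*m*exp(m) + 2*m + 28*exp(m) - 5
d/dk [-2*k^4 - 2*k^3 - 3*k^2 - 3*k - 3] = -8*k^3 - 6*k^2 - 6*k - 3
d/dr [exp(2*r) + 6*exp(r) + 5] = 2*(exp(r) + 3)*exp(r)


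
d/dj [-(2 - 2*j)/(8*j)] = 1/(4*j^2)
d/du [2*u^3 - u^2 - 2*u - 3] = 6*u^2 - 2*u - 2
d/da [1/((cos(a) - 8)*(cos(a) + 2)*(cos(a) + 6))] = (3*cos(a)^2 - 52)*sin(a)/((cos(a) - 8)^2*(cos(a) + 2)^2*(cos(a) + 6)^2)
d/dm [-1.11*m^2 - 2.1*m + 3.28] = -2.22*m - 2.1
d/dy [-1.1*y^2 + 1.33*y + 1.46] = 1.33 - 2.2*y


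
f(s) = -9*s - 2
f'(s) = -9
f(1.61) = -16.49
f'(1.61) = -9.00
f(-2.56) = 21.04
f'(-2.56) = -9.00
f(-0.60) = 3.40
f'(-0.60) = -9.00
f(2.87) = -27.83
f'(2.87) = -9.00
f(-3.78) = 32.02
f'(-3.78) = -9.00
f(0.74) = -8.66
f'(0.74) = -9.00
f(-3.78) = 32.02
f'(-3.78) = -9.00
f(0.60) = -7.40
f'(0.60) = -9.00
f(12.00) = -110.00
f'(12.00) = -9.00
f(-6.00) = 52.00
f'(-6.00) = -9.00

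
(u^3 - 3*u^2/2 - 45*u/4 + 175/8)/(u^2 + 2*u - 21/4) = (4*u^2 - 20*u + 25)/(2*(2*u - 3))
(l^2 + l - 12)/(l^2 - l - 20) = (l - 3)/(l - 5)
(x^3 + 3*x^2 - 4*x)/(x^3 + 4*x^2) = (x - 1)/x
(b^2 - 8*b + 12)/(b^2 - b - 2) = (b - 6)/(b + 1)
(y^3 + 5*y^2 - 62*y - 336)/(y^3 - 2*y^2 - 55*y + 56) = (y + 6)/(y - 1)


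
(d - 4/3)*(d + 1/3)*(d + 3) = d^3 + 2*d^2 - 31*d/9 - 4/3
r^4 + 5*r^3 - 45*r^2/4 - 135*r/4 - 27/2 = (r - 3)*(r + 1/2)*(r + 3/2)*(r + 6)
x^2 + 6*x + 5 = (x + 1)*(x + 5)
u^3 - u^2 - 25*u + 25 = (u - 5)*(u - 1)*(u + 5)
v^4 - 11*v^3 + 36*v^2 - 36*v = v*(v - 6)*(v - 3)*(v - 2)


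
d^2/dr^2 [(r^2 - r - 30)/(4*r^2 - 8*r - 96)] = 1/(2*(r^3 + 12*r^2 + 48*r + 64))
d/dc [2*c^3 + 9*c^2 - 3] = 6*c*(c + 3)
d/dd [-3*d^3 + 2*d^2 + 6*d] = -9*d^2 + 4*d + 6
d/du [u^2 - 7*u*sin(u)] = -7*u*cos(u) + 2*u - 7*sin(u)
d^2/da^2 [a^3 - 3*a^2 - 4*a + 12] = 6*a - 6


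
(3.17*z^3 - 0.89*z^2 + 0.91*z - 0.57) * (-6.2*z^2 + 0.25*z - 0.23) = -19.654*z^5 + 6.3105*z^4 - 6.5936*z^3 + 3.9662*z^2 - 0.3518*z + 0.1311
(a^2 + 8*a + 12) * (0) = 0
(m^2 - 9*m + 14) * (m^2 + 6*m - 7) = m^4 - 3*m^3 - 47*m^2 + 147*m - 98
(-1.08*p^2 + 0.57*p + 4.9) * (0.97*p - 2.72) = -1.0476*p^3 + 3.4905*p^2 + 3.2026*p - 13.328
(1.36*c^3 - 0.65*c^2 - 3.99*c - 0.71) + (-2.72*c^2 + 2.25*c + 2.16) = 1.36*c^3 - 3.37*c^2 - 1.74*c + 1.45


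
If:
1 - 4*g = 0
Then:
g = 1/4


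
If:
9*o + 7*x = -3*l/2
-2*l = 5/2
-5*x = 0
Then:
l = -5/4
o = 5/24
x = 0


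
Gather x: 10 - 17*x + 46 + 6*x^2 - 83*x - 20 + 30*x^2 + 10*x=36*x^2 - 90*x + 36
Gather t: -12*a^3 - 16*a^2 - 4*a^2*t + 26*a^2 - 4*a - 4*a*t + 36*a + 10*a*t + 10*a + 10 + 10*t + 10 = -12*a^3 + 10*a^2 + 42*a + t*(-4*a^2 + 6*a + 10) + 20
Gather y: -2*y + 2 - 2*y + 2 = 4 - 4*y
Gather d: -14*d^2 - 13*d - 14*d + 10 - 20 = -14*d^2 - 27*d - 10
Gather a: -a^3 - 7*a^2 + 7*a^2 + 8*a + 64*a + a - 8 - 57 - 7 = -a^3 + 73*a - 72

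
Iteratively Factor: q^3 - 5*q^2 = (q)*(q^2 - 5*q) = q*(q - 5)*(q)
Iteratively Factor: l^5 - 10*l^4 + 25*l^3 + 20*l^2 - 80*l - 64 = (l - 4)*(l^4 - 6*l^3 + l^2 + 24*l + 16) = (l - 4)^2*(l^3 - 2*l^2 - 7*l - 4) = (l - 4)^2*(l + 1)*(l^2 - 3*l - 4) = (l - 4)^3*(l + 1)*(l + 1)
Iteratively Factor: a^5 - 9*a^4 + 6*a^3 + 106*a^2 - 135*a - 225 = (a + 1)*(a^4 - 10*a^3 + 16*a^2 + 90*a - 225) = (a + 1)*(a + 3)*(a^3 - 13*a^2 + 55*a - 75) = (a - 3)*(a + 1)*(a + 3)*(a^2 - 10*a + 25) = (a - 5)*(a - 3)*(a + 1)*(a + 3)*(a - 5)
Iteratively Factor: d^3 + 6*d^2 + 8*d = (d + 2)*(d^2 + 4*d) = d*(d + 2)*(d + 4)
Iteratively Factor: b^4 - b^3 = (b)*(b^3 - b^2) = b^2*(b^2 - b) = b^2*(b - 1)*(b)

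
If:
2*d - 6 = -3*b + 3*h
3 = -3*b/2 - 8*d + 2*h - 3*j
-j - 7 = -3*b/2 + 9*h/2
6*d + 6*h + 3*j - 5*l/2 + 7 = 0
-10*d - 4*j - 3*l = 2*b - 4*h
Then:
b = -37/61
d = 981/122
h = 168/61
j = -2477/122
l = 265/61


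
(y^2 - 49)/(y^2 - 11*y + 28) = (y + 7)/(y - 4)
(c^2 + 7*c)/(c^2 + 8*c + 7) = c/(c + 1)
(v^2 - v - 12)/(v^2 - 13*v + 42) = (v^2 - v - 12)/(v^2 - 13*v + 42)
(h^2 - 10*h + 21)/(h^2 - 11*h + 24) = (h - 7)/(h - 8)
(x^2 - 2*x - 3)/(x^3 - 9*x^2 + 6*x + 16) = (x - 3)/(x^2 - 10*x + 16)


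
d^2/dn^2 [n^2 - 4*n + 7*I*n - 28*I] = 2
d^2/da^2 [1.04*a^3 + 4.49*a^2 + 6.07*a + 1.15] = 6.24*a + 8.98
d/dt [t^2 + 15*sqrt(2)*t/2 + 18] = 2*t + 15*sqrt(2)/2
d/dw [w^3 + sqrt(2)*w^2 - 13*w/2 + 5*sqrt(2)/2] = 3*w^2 + 2*sqrt(2)*w - 13/2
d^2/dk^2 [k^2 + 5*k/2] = 2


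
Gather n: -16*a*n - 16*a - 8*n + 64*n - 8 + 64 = -16*a + n*(56 - 16*a) + 56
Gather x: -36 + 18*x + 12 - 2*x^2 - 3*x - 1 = -2*x^2 + 15*x - 25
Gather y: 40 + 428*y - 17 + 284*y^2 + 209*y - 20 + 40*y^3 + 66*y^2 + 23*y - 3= 40*y^3 + 350*y^2 + 660*y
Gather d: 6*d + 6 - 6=6*d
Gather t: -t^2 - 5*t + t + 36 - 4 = -t^2 - 4*t + 32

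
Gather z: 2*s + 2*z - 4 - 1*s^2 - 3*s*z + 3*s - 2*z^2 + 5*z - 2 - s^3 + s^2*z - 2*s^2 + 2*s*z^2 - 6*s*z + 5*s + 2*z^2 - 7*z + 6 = -s^3 - 3*s^2 + 2*s*z^2 + 10*s + z*(s^2 - 9*s)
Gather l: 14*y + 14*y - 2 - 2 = 28*y - 4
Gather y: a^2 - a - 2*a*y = a^2 - 2*a*y - a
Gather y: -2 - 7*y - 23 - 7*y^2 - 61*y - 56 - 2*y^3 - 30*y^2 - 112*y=-2*y^3 - 37*y^2 - 180*y - 81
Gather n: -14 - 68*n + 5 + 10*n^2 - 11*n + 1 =10*n^2 - 79*n - 8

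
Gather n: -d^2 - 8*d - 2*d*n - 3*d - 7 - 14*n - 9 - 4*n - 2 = -d^2 - 11*d + n*(-2*d - 18) - 18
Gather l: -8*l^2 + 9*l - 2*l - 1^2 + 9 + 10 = -8*l^2 + 7*l + 18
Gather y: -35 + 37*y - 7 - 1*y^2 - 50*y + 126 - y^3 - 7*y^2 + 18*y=-y^3 - 8*y^2 + 5*y + 84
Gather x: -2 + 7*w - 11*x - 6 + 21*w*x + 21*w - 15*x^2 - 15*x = 28*w - 15*x^2 + x*(21*w - 26) - 8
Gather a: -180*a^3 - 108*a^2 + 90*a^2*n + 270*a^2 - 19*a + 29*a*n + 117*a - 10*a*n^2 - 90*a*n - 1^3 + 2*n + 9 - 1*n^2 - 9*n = -180*a^3 + a^2*(90*n + 162) + a*(-10*n^2 - 61*n + 98) - n^2 - 7*n + 8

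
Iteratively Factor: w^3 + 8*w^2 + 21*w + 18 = (w + 3)*(w^2 + 5*w + 6) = (w + 3)^2*(w + 2)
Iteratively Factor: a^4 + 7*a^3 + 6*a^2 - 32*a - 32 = (a - 2)*(a^3 + 9*a^2 + 24*a + 16) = (a - 2)*(a + 4)*(a^2 + 5*a + 4) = (a - 2)*(a + 4)^2*(a + 1)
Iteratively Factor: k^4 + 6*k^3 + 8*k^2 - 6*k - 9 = (k - 1)*(k^3 + 7*k^2 + 15*k + 9) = (k - 1)*(k + 1)*(k^2 + 6*k + 9) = (k - 1)*(k + 1)*(k + 3)*(k + 3)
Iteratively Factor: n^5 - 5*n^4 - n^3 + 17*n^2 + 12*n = (n - 4)*(n^4 - n^3 - 5*n^2 - 3*n) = (n - 4)*(n + 1)*(n^3 - 2*n^2 - 3*n) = (n - 4)*(n - 3)*(n + 1)*(n^2 + n) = (n - 4)*(n - 3)*(n + 1)^2*(n)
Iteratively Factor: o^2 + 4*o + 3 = (o + 1)*(o + 3)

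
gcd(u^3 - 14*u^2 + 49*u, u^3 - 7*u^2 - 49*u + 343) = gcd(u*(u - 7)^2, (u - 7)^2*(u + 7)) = u^2 - 14*u + 49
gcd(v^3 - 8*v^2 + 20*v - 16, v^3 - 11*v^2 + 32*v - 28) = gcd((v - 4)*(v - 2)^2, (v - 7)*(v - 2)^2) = v^2 - 4*v + 4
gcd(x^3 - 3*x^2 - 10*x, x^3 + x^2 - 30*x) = x^2 - 5*x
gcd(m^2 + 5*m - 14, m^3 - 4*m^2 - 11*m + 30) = m - 2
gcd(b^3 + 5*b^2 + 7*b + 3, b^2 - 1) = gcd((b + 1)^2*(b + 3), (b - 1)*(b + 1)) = b + 1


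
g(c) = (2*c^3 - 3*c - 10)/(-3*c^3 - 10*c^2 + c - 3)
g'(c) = (6*c^2 - 3)/(-3*c^3 - 10*c^2 + c - 3) + (9*c^2 + 20*c - 1)*(2*c^3 - 3*c - 10)/(-3*c^3 - 10*c^2 + c - 3)^2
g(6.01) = -0.40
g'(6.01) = -0.03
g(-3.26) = 8.08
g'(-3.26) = -34.76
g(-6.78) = -1.32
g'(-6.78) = -0.20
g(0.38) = 2.61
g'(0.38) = -4.37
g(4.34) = -0.32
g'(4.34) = -0.06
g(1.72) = 0.11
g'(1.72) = -0.46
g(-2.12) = 1.06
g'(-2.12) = -0.97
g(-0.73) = 1.09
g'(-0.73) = 1.46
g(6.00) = -0.40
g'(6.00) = -0.03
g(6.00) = -0.40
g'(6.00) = -0.03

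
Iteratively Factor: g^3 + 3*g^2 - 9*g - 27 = (g + 3)*(g^2 - 9) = (g - 3)*(g + 3)*(g + 3)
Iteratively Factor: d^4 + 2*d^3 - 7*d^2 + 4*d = (d - 1)*(d^3 + 3*d^2 - 4*d) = (d - 1)^2*(d^2 + 4*d) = d*(d - 1)^2*(d + 4)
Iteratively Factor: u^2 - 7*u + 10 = (u - 2)*(u - 5)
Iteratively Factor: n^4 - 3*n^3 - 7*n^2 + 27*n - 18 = (n - 2)*(n^3 - n^2 - 9*n + 9) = (n - 2)*(n + 3)*(n^2 - 4*n + 3) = (n - 2)*(n - 1)*(n + 3)*(n - 3)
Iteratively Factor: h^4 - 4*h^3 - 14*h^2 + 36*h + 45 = (h - 5)*(h^3 + h^2 - 9*h - 9) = (h - 5)*(h + 3)*(h^2 - 2*h - 3) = (h - 5)*(h - 3)*(h + 3)*(h + 1)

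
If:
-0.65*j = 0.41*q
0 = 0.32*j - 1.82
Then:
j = 5.69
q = -9.02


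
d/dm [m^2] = 2*m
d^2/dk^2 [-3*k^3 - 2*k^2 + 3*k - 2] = -18*k - 4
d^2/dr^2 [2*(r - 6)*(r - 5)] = 4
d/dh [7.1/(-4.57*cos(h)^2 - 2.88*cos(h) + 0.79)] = -(64.894*cos(h) + 20.448)*sin(h)/(4.57*cos(h)^2 + 2.88*cos(h) - 0.79)^2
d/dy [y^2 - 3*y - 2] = 2*y - 3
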